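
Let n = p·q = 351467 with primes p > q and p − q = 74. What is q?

557

Since p = q + 74, we have 351467 = q(q + 74), so q² + 74q − 351467 = 0.
Discriminant: 74² + 4·351467 = 5476 + 1405868 = 1411344; √1411344 = 1188.
q = (−74 + 1188)/2 = 557, and p = q + 74 = 631.
Check: 557 · 631 = 351467.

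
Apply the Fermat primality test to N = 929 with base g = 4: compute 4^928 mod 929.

1

4^1 ≡ 4 (mod 929)
4^2 ≡ 4^2 = 16 ≡ 16 (mod 929)
4^4 ≡ 16^2 = 256 ≡ 256 (mod 929)
4^8 ≡ 256^2 = 65536 ≡ 506 (mod 929)
4^16 ≡ 506^2 = 256036 ≡ 561 (mod 929)
4^32 ≡ 561^2 = 314721 ≡ 719 (mod 929)
4^64 ≡ 719^2 = 516961 ≡ 437 (mod 929)
4^128 ≡ 437^2 = 190969 ≡ 524 (mod 929)
4^256 ≡ 524^2 = 274576 ≡ 521 (mod 929)
4^512 ≡ 521^2 = 271441 ≡ 173 (mod 929)
928 = 512 + 256 + 128 + 32 in binary powers of 2.
So 4^928 ≡ 173 · 521 · 524 · 719 ≡ 1 (mod 929).
Since the result is 1, base 4 gives no evidence that 929 is composite.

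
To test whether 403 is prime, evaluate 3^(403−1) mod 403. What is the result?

287

3^1 ≡ 3 (mod 403)
3^2 ≡ 3^2 = 9 ≡ 9 (mod 403)
3^4 ≡ 9^2 = 81 ≡ 81 (mod 403)
3^8 ≡ 81^2 = 6561 ≡ 113 (mod 403)
3^16 ≡ 113^2 = 12769 ≡ 276 (mod 403)
3^32 ≡ 276^2 = 76176 ≡ 9 (mod 403)
3^64 ≡ 9^2 = 81 ≡ 81 (mod 403)
3^128 ≡ 81^2 = 6561 ≡ 113 (mod 403)
3^256 ≡ 113^2 = 12769 ≡ 276 (mod 403)
402 = 256 + 128 + 16 + 2 in binary powers of 2.
So 3^402 ≡ 276 · 113 · 276 · 9 ≡ 287 (mod 403).
Since 287 ≠ 1, base 3 is a Fermat witness: 403 is composite.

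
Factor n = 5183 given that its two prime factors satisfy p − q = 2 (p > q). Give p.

73

Since p = q + 2, we have 5183 = q(q + 2), so q² + 2q − 5183 = 0.
Discriminant: 2² + 4·5183 = 4 + 20732 = 20736; √20736 = 144.
q = (−2 + 144)/2 = 71, and p = q + 2 = 73.
Check: 71 · 73 = 5183.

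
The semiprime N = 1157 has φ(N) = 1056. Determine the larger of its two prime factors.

φ(n) = (p−1)(q−1) = n − (p+q) + 1, so p + q = 1157 − 1056 + 1 = 102.
p and q are the roots of t² − 102t + 1157 = 0.
Discriminant: 102² − 4·1157 = 10404 − 4628 = 5776; √5776 = 76.
q = (102 − 76)/2 = 13, p = (102 + 76)/2 = 89.
Check: 13 · 89 = 1157.

89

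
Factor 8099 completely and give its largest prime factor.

8099 = 7 · 1157
1157 = 13 · 89
89 is prime.
So 8099 = 7 · 13 · 89; the largest prime factor is 89.

89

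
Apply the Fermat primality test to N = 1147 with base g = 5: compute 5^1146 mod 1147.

249

5^1 ≡ 5 (mod 1147)
5^2 ≡ 5^2 = 25 ≡ 25 (mod 1147)
5^4 ≡ 25^2 = 625 ≡ 625 (mod 1147)
5^8 ≡ 625^2 = 390625 ≡ 645 (mod 1147)
5^16 ≡ 645^2 = 416025 ≡ 811 (mod 1147)
5^32 ≡ 811^2 = 657721 ≡ 490 (mod 1147)
5^64 ≡ 490^2 = 240100 ≡ 377 (mod 1147)
5^128 ≡ 377^2 = 142129 ≡ 1048 (mod 1147)
5^256 ≡ 1048^2 = 1098304 ≡ 625 (mod 1147)
5^512 ≡ 625^2 = 390625 ≡ 645 (mod 1147)
5^1024 ≡ 645^2 = 416025 ≡ 811 (mod 1147)
1146 = 1024 + 64 + 32 + 16 + 8 + 2 in binary powers of 2.
So 5^1146 ≡ 811 · 377 · 490 · 811 · 645 · 25 ≡ 249 (mod 1147).
Since 249 ≠ 1, base 5 is a Fermat witness: 1147 is composite.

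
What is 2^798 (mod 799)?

2^1 ≡ 2 (mod 799)
2^2 ≡ 2^2 = 4 ≡ 4 (mod 799)
2^4 ≡ 4^2 = 16 ≡ 16 (mod 799)
2^8 ≡ 16^2 = 256 ≡ 256 (mod 799)
2^16 ≡ 256^2 = 65536 ≡ 18 (mod 799)
2^32 ≡ 18^2 = 324 ≡ 324 (mod 799)
2^64 ≡ 324^2 = 104976 ≡ 307 (mod 799)
2^128 ≡ 307^2 = 94249 ≡ 766 (mod 799)
2^256 ≡ 766^2 = 586756 ≡ 290 (mod 799)
2^512 ≡ 290^2 = 84100 ≡ 205 (mod 799)
798 = 512 + 256 + 16 + 8 + 4 + 2 in binary powers of 2.
So 2^798 ≡ 205 · 290 · 18 · 256 · 16 · 4 ≡ 676 (mod 799).
Since 676 ≠ 1, base 2 is a Fermat witness: 799 is composite.

676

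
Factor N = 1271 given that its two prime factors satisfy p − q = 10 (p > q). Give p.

Since p = q + 10, we have 1271 = q(q + 10), so q² + 10q − 1271 = 0.
Discriminant: 10² + 4·1271 = 100 + 5084 = 5184; √5184 = 72.
q = (−10 + 72)/2 = 31, and p = q + 10 = 41.
Check: 31 · 41 = 1271.

41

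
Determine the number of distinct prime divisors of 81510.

81510 = 2 · 40755
40755 = 3 · 13585
13585 = 5 · 2717
2717 = 11 · 247
247 = 13 · 19
81510 = 2 · 3 · 5 · 11 · 13 · 19, which has 6 distinct prime factors.

6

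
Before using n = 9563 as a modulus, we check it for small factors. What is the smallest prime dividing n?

73

9563 is odd.
Digit sum 23, not divisible by 3.
Ends in 3: not divisible by 5.
7: 9563 = 7·1366 + 1
11: 9563 = 11·869 + 4
13: 9563 = 13·735 + 8
17: 9563 = 17·562 + 9
19: 9563 = 19·503 + 6
23: 9563 = 23·415 + 18
29: 9563 = 29·329 + 22
31: 9563 = 31·308 + 15
37: 9563 = 37·258 + 17
41: 9563 = 41·233 + 10
43: 9563 = 43·222 + 17
47: 9563 = 47·203 + 22
53: 9563 = 53·180 + 23
59: 9563 = 59·162 + 5
61: 9563 = 61·156 + 47
67: 9563 = 67·142 + 49
71: 9563 = 71·134 + 49
73: 9563 = 73·131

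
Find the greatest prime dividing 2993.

2993 = 41 · 73
73 is prime.
So 2993 = 41 · 73; the largest prime factor is 73.

73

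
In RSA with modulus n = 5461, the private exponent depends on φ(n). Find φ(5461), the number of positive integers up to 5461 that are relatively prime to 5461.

Factor: 5461 = 43 · 127.
φ(5461) = (43−1) · (127−1) = 42 · 126 = 5292.

5292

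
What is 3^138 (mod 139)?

1

3^1 ≡ 3 (mod 139)
3^2 ≡ 3^2 = 9 ≡ 9 (mod 139)
3^4 ≡ 9^2 = 81 ≡ 81 (mod 139)
3^8 ≡ 81^2 = 6561 ≡ 28 (mod 139)
3^16 ≡ 28^2 = 784 ≡ 89 (mod 139)
3^32 ≡ 89^2 = 7921 ≡ 137 (mod 139)
3^64 ≡ 137^2 = 18769 ≡ 4 (mod 139)
3^128 ≡ 4^2 = 16 ≡ 16 (mod 139)
138 = 128 + 8 + 2 in binary powers of 2.
So 3^138 ≡ 16 · 28 · 9 ≡ 1 (mod 139).
Since the result is 1, base 3 gives no evidence that 139 is composite.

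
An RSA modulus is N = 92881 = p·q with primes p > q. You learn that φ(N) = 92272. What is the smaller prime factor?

φ(n) = (p−1)(q−1) = n − (p+q) + 1, so p + q = 92881 − 92272 + 1 = 610.
p and q are the roots of t² − 610t + 92881 = 0.
Discriminant: 610² − 4·92881 = 372100 − 371524 = 576; √576 = 24.
q = (610 − 24)/2 = 293, p = (610 + 24)/2 = 317.
Check: 293 · 317 = 92881.

293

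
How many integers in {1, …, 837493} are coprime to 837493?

807024

Factor: 837493 = 47 · 103 · 173.
φ(837493) = (47−1) · (103−1) · (173−1) = 46 · 102 · 172 = 807024.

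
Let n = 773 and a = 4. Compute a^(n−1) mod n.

4^1 ≡ 4 (mod 773)
4^2 ≡ 4^2 = 16 ≡ 16 (mod 773)
4^4 ≡ 16^2 = 256 ≡ 256 (mod 773)
4^8 ≡ 256^2 = 65536 ≡ 604 (mod 773)
4^16 ≡ 604^2 = 364816 ≡ 733 (mod 773)
4^32 ≡ 733^2 = 537289 ≡ 54 (mod 773)
4^64 ≡ 54^2 = 2916 ≡ 597 (mod 773)
4^128 ≡ 597^2 = 356409 ≡ 56 (mod 773)
4^256 ≡ 56^2 = 3136 ≡ 44 (mod 773)
4^512 ≡ 44^2 = 1936 ≡ 390 (mod 773)
772 = 512 + 256 + 4 in binary powers of 2.
So 4^772 ≡ 390 · 44 · 256 ≡ 1 (mod 773).
Since the result is 1, base 4 gives no evidence that 773 is composite.

1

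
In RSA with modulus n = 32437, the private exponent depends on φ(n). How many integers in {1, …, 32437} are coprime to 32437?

Factor: 32437 = 163 · 199.
φ(32437) = (163−1) · (199−1) = 162 · 198 = 32076.

32076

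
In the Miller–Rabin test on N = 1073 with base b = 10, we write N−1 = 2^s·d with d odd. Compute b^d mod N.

1046

1073 − 1 = 1072 = 2^4 · 67, so d = 67.
10^1 ≡ 10 (mod 1073)
10^2 ≡ 10^2 = 100 ≡ 100 (mod 1073)
10^4 ≡ 100^2 = 10000 ≡ 343 (mod 1073)
10^8 ≡ 343^2 = 117649 ≡ 692 (mod 1073)
10^16 ≡ 692^2 = 478864 ≡ 306 (mod 1073)
10^32 ≡ 306^2 = 93636 ≡ 285 (mod 1073)
10^64 ≡ 285^2 = 81225 ≡ 750 (mod 1073)
67 = 64 + 2 + 1 in binary powers of 2.
So 10^67 ≡ 750 · 100 · 10 ≡ 1046 (mod 1073).
Squaring chain: 1046 → 729 → 306 → 285; never reaches −1, so base 10 is a Miller–Rabin witness that 1073 is composite.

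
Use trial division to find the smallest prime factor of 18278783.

79

18278783 is odd.
Digit sum 44, not divisible by 3.
Ends in 3: not divisible by 5.
7: 18278783 = 7·2611254 + 5
11: 18278783 = 11·1661707 + 6
13: 18278783 = 13·1406060 + 3
17: 18278783 = 17·1075222 + 9
19: 18278783 = 19·962041 + 4
23: 18278783 = 23·794729 + 16
29: 18278783 = 29·630302 + 25
31: 18278783 = 31·589638 + 5
37: 18278783 = 37·494021 + 6
41: 18278783 = 41·445823 + 40
43: 18278783 = 43·425087 + 42
47: 18278783 = 47·388910 + 13
53: 18278783 = 53·344882 + 37
59: 18278783 = 59·309809 + 52
61: 18278783 = 61·299652 + 11
67: 18278783 = 67·272817 + 44
71: 18278783 = 71·257447 + 46
73: 18278783 = 73·250394 + 21
79: 18278783 = 79·231377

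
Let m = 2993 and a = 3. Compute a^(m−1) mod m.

1395

3^1 ≡ 3 (mod 2993)
3^2 ≡ 3^2 = 9 ≡ 9 (mod 2993)
3^4 ≡ 9^2 = 81 ≡ 81 (mod 2993)
3^8 ≡ 81^2 = 6561 ≡ 575 (mod 2993)
3^16 ≡ 575^2 = 330625 ≡ 1395 (mod 2993)
3^32 ≡ 1395^2 = 1946025 ≡ 575 (mod 2993)
3^64 ≡ 575^2 = 330625 ≡ 1395 (mod 2993)
3^128 ≡ 1395^2 = 1946025 ≡ 575 (mod 2993)
3^256 ≡ 575^2 = 330625 ≡ 1395 (mod 2993)
3^512 ≡ 1395^2 = 1946025 ≡ 575 (mod 2993)
3^1024 ≡ 575^2 = 330625 ≡ 1395 (mod 2993)
3^2048 ≡ 1395^2 = 1946025 ≡ 575 (mod 2993)
2992 = 2048 + 512 + 256 + 128 + 32 + 16 in binary powers of 2.
So 3^2992 ≡ 575 · 575 · 1395 · 575 · 575 · 1395 ≡ 1395 (mod 2993).
Since 1395 ≠ 1, base 3 is a Fermat witness: 2993 is composite.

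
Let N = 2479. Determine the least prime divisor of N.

2479 is odd.
Digit sum 22, not divisible by 3.
Ends in 9: not divisible by 5.
7: 2479 = 7·354 + 1
11: 2479 = 11·225 + 4
13: 2479 = 13·190 + 9
17: 2479 = 17·145 + 14
19: 2479 = 19·130 + 9
23: 2479 = 23·107 + 18
29: 2479 = 29·85 + 14
31: 2479 = 31·79 + 30
37: 2479 = 37·67

37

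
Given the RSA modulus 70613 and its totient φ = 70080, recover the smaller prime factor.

φ(n) = (p−1)(q−1) = n − (p+q) + 1, so p + q = 70613 − 70080 + 1 = 534.
p and q are the roots of t² − 534t + 70613 = 0.
Discriminant: 534² − 4·70613 = 285156 − 282452 = 2704; √2704 = 52.
q = (534 − 52)/2 = 241, p = (534 + 52)/2 = 293.
Check: 241 · 293 = 70613.

241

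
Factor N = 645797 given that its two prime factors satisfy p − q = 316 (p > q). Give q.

Since p = q + 316, we have 645797 = q(q + 316), so q² + 316q − 645797 = 0.
Discriminant: 316² + 4·645797 = 99856 + 2583188 = 2683044; √2683044 = 1638.
q = (−316 + 1638)/2 = 661, and p = q + 316 = 977.
Check: 661 · 977 = 645797.

661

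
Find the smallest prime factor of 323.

323 is odd.
Digit sum 8, not divisible by 3.
Ends in 3: not divisible by 5.
7: 323 = 7·46 + 1
11: 323 = 11·29 + 4
13: 323 = 13·24 + 11
17: 323 = 17·19

17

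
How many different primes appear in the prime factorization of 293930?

293930 = 2 · 146965
146965 = 5 · 29393
29393 = 7 · 4199
4199 = 13 · 323
323 = 17 · 19
293930 = 2 · 5 · 7 · 13 · 17 · 19, which has 6 distinct prime factors.

6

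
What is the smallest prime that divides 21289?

61

21289 is odd.
Digit sum 22, not divisible by 3.
Ends in 9: not divisible by 5.
7: 21289 = 7·3041 + 2
11: 21289 = 11·1935 + 4
13: 21289 = 13·1637 + 8
17: 21289 = 17·1252 + 5
19: 21289 = 19·1120 + 9
23: 21289 = 23·925 + 14
29: 21289 = 29·734 + 3
31: 21289 = 31·686 + 23
37: 21289 = 37·575 + 14
41: 21289 = 41·519 + 10
43: 21289 = 43·495 + 4
47: 21289 = 47·452 + 45
53: 21289 = 53·401 + 36
59: 21289 = 59·360 + 49
61: 21289 = 61·349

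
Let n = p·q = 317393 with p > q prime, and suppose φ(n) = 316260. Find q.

503

φ(n) = (p−1)(q−1) = n − (p+q) + 1, so p + q = 317393 − 316260 + 1 = 1134.
p and q are the roots of t² − 1134t + 317393 = 0.
Discriminant: 1134² − 4·317393 = 1285956 − 1269572 = 16384; √16384 = 128.
q = (1134 − 128)/2 = 503, p = (1134 + 128)/2 = 631.
Check: 503 · 631 = 317393.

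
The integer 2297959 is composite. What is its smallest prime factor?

2297959 is odd.
Digit sum 43, not divisible by 3.
Ends in 9: not divisible by 5.
7: 2297959 = 7·328279 + 6
11: 2297959 = 11·208905 + 4
13: 2297959 = 13·176766 + 1
17: 2297959 = 17·135174 + 1
19: 2297959 = 19·120945 + 4
23: 2297959 = 23·99911 + 6
29: 2297959 = 29·79239 + 28
31: 2297959 = 31·74127 + 22
37: 2297959 = 37·62107

37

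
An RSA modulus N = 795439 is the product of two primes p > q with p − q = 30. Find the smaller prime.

Since p = q + 30, we have 795439 = q(q + 30), so q² + 30q − 795439 = 0.
Discriminant: 30² + 4·795439 = 900 + 3181756 = 3182656; √3182656 = 1784.
q = (−30 + 1784)/2 = 877, and p = q + 30 = 907.
Check: 877 · 907 = 795439.

877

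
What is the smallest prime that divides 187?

187 is odd.
Digit sum 16, not divisible by 3.
Ends in 7: not divisible by 5.
7: 187 = 7·26 + 5
11: 187 = 11·17

11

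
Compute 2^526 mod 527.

64

2^1 ≡ 2 (mod 527)
2^2 ≡ 2^2 = 4 ≡ 4 (mod 527)
2^4 ≡ 4^2 = 16 ≡ 16 (mod 527)
2^8 ≡ 16^2 = 256 ≡ 256 (mod 527)
2^16 ≡ 256^2 = 65536 ≡ 188 (mod 527)
2^32 ≡ 188^2 = 35344 ≡ 35 (mod 527)
2^64 ≡ 35^2 = 1225 ≡ 171 (mod 527)
2^128 ≡ 171^2 = 29241 ≡ 256 (mod 527)
2^256 ≡ 256^2 = 65536 ≡ 188 (mod 527)
2^512 ≡ 188^2 = 35344 ≡ 35 (mod 527)
526 = 512 + 8 + 4 + 2 in binary powers of 2.
So 2^526 ≡ 35 · 256 · 16 · 4 ≡ 64 (mod 527).
Since 64 ≠ 1, base 2 is a Fermat witness: 527 is composite.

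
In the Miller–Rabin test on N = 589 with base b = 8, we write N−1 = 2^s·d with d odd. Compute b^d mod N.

436

589 − 1 = 588 = 2^2 · 147, so d = 147.
8^1 ≡ 8 (mod 589)
8^2 ≡ 8^2 = 64 ≡ 64 (mod 589)
8^4 ≡ 64^2 = 4096 ≡ 562 (mod 589)
8^8 ≡ 562^2 = 315844 ≡ 140 (mod 589)
8^16 ≡ 140^2 = 19600 ≡ 163 (mod 589)
8^32 ≡ 163^2 = 26569 ≡ 64 (mod 589)
8^64 ≡ 64^2 = 4096 ≡ 562 (mod 589)
8^128 ≡ 562^2 = 315844 ≡ 140 (mod 589)
147 = 128 + 16 + 2 + 1 in binary powers of 2.
So 8^147 ≡ 140 · 163 · 64 · 8 ≡ 436 (mod 589).
Squaring chain: 436 → 438; never reaches −1, so base 8 is a Miller–Rabin witness that 589 is composite.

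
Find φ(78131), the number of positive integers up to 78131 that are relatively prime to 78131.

Factor: 78131 = 23 · 43 · 79.
φ(78131) = (23−1) · (43−1) · (79−1) = 22 · 42 · 78 = 72072.

72072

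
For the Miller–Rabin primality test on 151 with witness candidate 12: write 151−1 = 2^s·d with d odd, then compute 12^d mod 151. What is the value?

151 − 1 = 150 = 2^1 · 75, so d = 75.
12^1 ≡ 12 (mod 151)
12^2 ≡ 12^2 = 144 ≡ 144 (mod 151)
12^4 ≡ 144^2 = 20736 ≡ 49 (mod 151)
12^8 ≡ 49^2 = 2401 ≡ 136 (mod 151)
12^16 ≡ 136^2 = 18496 ≡ 74 (mod 151)
12^32 ≡ 74^2 = 5476 ≡ 40 (mod 151)
12^64 ≡ 40^2 = 1600 ≡ 90 (mod 151)
75 = 64 + 8 + 2 + 1 in binary powers of 2.
So 12^75 ≡ 90 · 136 · 144 · 12 ≡ 150 (mod 151).
Since 12^d ≡ 150 (mod 151), base 12 does not prove 151 composite.

150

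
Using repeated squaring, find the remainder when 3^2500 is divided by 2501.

3^1 ≡ 3 (mod 2501)
3^2 ≡ 3^2 = 9 ≡ 9 (mod 2501)
3^4 ≡ 9^2 = 81 ≡ 81 (mod 2501)
3^8 ≡ 81^2 = 6561 ≡ 1559 (mod 2501)
3^16 ≡ 1559^2 = 2430481 ≡ 2010 (mod 2501)
3^32 ≡ 2010^2 = 4040100 ≡ 985 (mod 2501)
3^64 ≡ 985^2 = 970225 ≡ 2338 (mod 2501)
3^128 ≡ 2338^2 = 5466244 ≡ 1559 (mod 2501)
3^256 ≡ 1559^2 = 2430481 ≡ 2010 (mod 2501)
3^512 ≡ 2010^2 = 4040100 ≡ 985 (mod 2501)
3^1024 ≡ 985^2 = 970225 ≡ 2338 (mod 2501)
3^2048 ≡ 2338^2 = 5466244 ≡ 1559 (mod 2501)
2500 = 2048 + 256 + 128 + 64 + 4 in binary powers of 2.
So 3^2500 ≡ 1559 · 2010 · 1559 · 2338 · 81 ≡ 245 (mod 2501).
Since 245 ≠ 1, base 3 is a Fermat witness: 2501 is composite.

245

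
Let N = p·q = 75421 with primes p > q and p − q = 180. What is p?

379

Since p = q + 180, we have 75421 = q(q + 180), so q² + 180q − 75421 = 0.
Discriminant: 180² + 4·75421 = 32400 + 301684 = 334084; √334084 = 578.
q = (−180 + 578)/2 = 199, and p = q + 180 = 379.
Check: 199 · 379 = 75421.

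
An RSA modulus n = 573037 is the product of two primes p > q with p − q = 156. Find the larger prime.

839

Since p = q + 156, we have 573037 = q(q + 156), so q² + 156q − 573037 = 0.
Discriminant: 156² + 4·573037 = 24336 + 2292148 = 2316484; √2316484 = 1522.
q = (−156 + 1522)/2 = 683, and p = q + 156 = 839.
Check: 683 · 839 = 573037.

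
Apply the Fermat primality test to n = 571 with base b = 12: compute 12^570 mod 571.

12^1 ≡ 12 (mod 571)
12^2 ≡ 12^2 = 144 ≡ 144 (mod 571)
12^4 ≡ 144^2 = 20736 ≡ 180 (mod 571)
12^8 ≡ 180^2 = 32400 ≡ 424 (mod 571)
12^16 ≡ 424^2 = 179776 ≡ 482 (mod 571)
12^32 ≡ 482^2 = 232324 ≡ 498 (mod 571)
12^64 ≡ 498^2 = 248004 ≡ 190 (mod 571)
12^128 ≡ 190^2 = 36100 ≡ 127 (mod 571)
12^256 ≡ 127^2 = 16129 ≡ 141 (mod 571)
12^512 ≡ 141^2 = 19881 ≡ 467 (mod 571)
570 = 512 + 32 + 16 + 8 + 2 in binary powers of 2.
So 12^570 ≡ 467 · 498 · 482 · 424 · 144 ≡ 1 (mod 571).
Since the result is 1, base 12 gives no evidence that 571 is composite.

1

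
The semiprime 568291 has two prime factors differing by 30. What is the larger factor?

769

Since p = q + 30, we have 568291 = q(q + 30), so q² + 30q − 568291 = 0.
Discriminant: 30² + 4·568291 = 900 + 2273164 = 2274064; √2274064 = 1508.
q = (−30 + 1508)/2 = 739, and p = q + 30 = 769.
Check: 739 · 769 = 568291.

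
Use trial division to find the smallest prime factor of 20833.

83

20833 is odd.
Digit sum 16, not divisible by 3.
Ends in 3: not divisible by 5.
7: 20833 = 7·2976 + 1
11: 20833 = 11·1893 + 10
13: 20833 = 13·1602 + 7
17: 20833 = 17·1225 + 8
19: 20833 = 19·1096 + 9
23: 20833 = 23·905 + 18
29: 20833 = 29·718 + 11
31: 20833 = 31·672 + 1
37: 20833 = 37·563 + 2
41: 20833 = 41·508 + 5
43: 20833 = 43·484 + 21
47: 20833 = 47·443 + 12
53: 20833 = 53·393 + 4
59: 20833 = 59·353 + 6
61: 20833 = 61·341 + 32
67: 20833 = 67·310 + 63
71: 20833 = 71·293 + 30
73: 20833 = 73·285 + 28
79: 20833 = 79·263 + 56
83: 20833 = 83·251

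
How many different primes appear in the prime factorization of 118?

2

118 = 2 · 59
118 = 2 · 59, which has 2 distinct prime factors.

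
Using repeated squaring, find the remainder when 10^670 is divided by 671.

441

10^1 ≡ 10 (mod 671)
10^2 ≡ 10^2 = 100 ≡ 100 (mod 671)
10^4 ≡ 100^2 = 10000 ≡ 606 (mod 671)
10^8 ≡ 606^2 = 367236 ≡ 199 (mod 671)
10^16 ≡ 199^2 = 39601 ≡ 12 (mod 671)
10^32 ≡ 12^2 = 144 ≡ 144 (mod 671)
10^64 ≡ 144^2 = 20736 ≡ 606 (mod 671)
10^128 ≡ 606^2 = 367236 ≡ 199 (mod 671)
10^256 ≡ 199^2 = 39601 ≡ 12 (mod 671)
10^512 ≡ 12^2 = 144 ≡ 144 (mod 671)
670 = 512 + 128 + 16 + 8 + 4 + 2 in binary powers of 2.
So 10^670 ≡ 144 · 199 · 12 · 199 · 606 · 100 ≡ 441 (mod 671).
Since 441 ≠ 1, base 10 is a Fermat witness: 671 is composite.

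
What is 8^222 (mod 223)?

1

8^1 ≡ 8 (mod 223)
8^2 ≡ 8^2 = 64 ≡ 64 (mod 223)
8^4 ≡ 64^2 = 4096 ≡ 82 (mod 223)
8^8 ≡ 82^2 = 6724 ≡ 34 (mod 223)
8^16 ≡ 34^2 = 1156 ≡ 41 (mod 223)
8^32 ≡ 41^2 = 1681 ≡ 120 (mod 223)
8^64 ≡ 120^2 = 14400 ≡ 128 (mod 223)
8^128 ≡ 128^2 = 16384 ≡ 105 (mod 223)
222 = 128 + 64 + 16 + 8 + 4 + 2 in binary powers of 2.
So 8^222 ≡ 105 · 128 · 41 · 34 · 82 · 64 ≡ 1 (mod 223).
Since the result is 1, base 8 gives no evidence that 223 is composite.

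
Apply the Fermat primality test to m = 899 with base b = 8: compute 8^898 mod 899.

8^1 ≡ 8 (mod 899)
8^2 ≡ 8^2 = 64 ≡ 64 (mod 899)
8^4 ≡ 64^2 = 4096 ≡ 500 (mod 899)
8^8 ≡ 500^2 = 250000 ≡ 78 (mod 899)
8^16 ≡ 78^2 = 6084 ≡ 690 (mod 899)
8^32 ≡ 690^2 = 476100 ≡ 529 (mod 899)
8^64 ≡ 529^2 = 279841 ≡ 252 (mod 899)
8^128 ≡ 252^2 = 63504 ≡ 574 (mod 899)
8^256 ≡ 574^2 = 329476 ≡ 442 (mod 899)
8^512 ≡ 442^2 = 195364 ≡ 281 (mod 899)
898 = 512 + 256 + 128 + 2 in binary powers of 2.
So 8^898 ≡ 281 · 442 · 574 · 64 ≡ 760 (mod 899).
Since 760 ≠ 1, base 8 is a Fermat witness: 899 is composite.

760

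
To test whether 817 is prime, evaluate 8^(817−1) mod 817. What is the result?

8^1 ≡ 8 (mod 817)
8^2 ≡ 8^2 = 64 ≡ 64 (mod 817)
8^4 ≡ 64^2 = 4096 ≡ 11 (mod 817)
8^8 ≡ 11^2 = 121 ≡ 121 (mod 817)
8^16 ≡ 121^2 = 14641 ≡ 752 (mod 817)
8^32 ≡ 752^2 = 565504 ≡ 140 (mod 817)
8^64 ≡ 140^2 = 19600 ≡ 809 (mod 817)
8^128 ≡ 809^2 = 654481 ≡ 64 (mod 817)
8^256 ≡ 64^2 = 4096 ≡ 11 (mod 817)
8^512 ≡ 11^2 = 121 ≡ 121 (mod 817)
816 = 512 + 256 + 32 + 16 in binary powers of 2.
So 8^816 ≡ 121 · 11 · 140 · 752 ≡ 742 (mod 817).
Since 742 ≠ 1, base 8 is a Fermat witness: 817 is composite.

742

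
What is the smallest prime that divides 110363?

110363 is odd.
Digit sum 14, not divisible by 3.
Ends in 3: not divisible by 5.
7: 110363 = 7·15766 + 1
11: 110363 = 11·10033

11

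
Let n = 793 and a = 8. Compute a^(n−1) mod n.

8^1 ≡ 8 (mod 793)
8^2 ≡ 8^2 = 64 ≡ 64 (mod 793)
8^4 ≡ 64^2 = 4096 ≡ 131 (mod 793)
8^8 ≡ 131^2 = 17161 ≡ 508 (mod 793)
8^16 ≡ 508^2 = 258064 ≡ 339 (mod 793)
8^32 ≡ 339^2 = 114921 ≡ 729 (mod 793)
8^64 ≡ 729^2 = 531441 ≡ 131 (mod 793)
8^128 ≡ 131^2 = 17161 ≡ 508 (mod 793)
8^256 ≡ 508^2 = 258064 ≡ 339 (mod 793)
8^512 ≡ 339^2 = 114921 ≡ 729 (mod 793)
792 = 512 + 256 + 16 + 8 in binary powers of 2.
So 8^792 ≡ 729 · 339 · 339 · 508 ≡ 729 (mod 793).
Since 729 ≠ 1, base 8 is a Fermat witness: 793 is composite.

729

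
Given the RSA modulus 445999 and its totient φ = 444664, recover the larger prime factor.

683

φ(n) = (p−1)(q−1) = n − (p+q) + 1, so p + q = 445999 − 444664 + 1 = 1336.
p and q are the roots of t² − 1336t + 445999 = 0.
Discriminant: 1336² − 4·445999 = 1784896 − 1783996 = 900; √900 = 30.
q = (1336 − 30)/2 = 653, p = (1336 + 30)/2 = 683.
Check: 653 · 683 = 445999.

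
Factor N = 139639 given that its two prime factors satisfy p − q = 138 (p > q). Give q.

311

Since p = q + 138, we have 139639 = q(q + 138), so q² + 138q − 139639 = 0.
Discriminant: 138² + 4·139639 = 19044 + 558556 = 577600; √577600 = 760.
q = (−138 + 760)/2 = 311, and p = q + 138 = 449.
Check: 311 · 449 = 139639.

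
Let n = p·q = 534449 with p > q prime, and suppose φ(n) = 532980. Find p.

811

φ(n) = (p−1)(q−1) = n − (p+q) + 1, so p + q = 534449 − 532980 + 1 = 1470.
p and q are the roots of t² − 1470t + 534449 = 0.
Discriminant: 1470² − 4·534449 = 2160900 − 2137796 = 23104; √23104 = 152.
q = (1470 − 152)/2 = 659, p = (1470 + 152)/2 = 811.
Check: 659 · 811 = 534449.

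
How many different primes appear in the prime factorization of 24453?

24453 = 3^2 · 2717
2717 = 11 · 247
247 = 13 · 19
24453 = 3^2 · 11 · 13 · 19, which has 4 distinct prime factors.

4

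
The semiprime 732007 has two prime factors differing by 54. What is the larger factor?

883

Since p = q + 54, we have 732007 = q(q + 54), so q² + 54q − 732007 = 0.
Discriminant: 54² + 4·732007 = 2916 + 2928028 = 2930944; √2930944 = 1712.
q = (−54 + 1712)/2 = 829, and p = q + 54 = 883.
Check: 829 · 883 = 732007.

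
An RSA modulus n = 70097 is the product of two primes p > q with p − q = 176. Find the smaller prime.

Since p = q + 176, we have 70097 = q(q + 176), so q² + 176q − 70097 = 0.
Discriminant: 176² + 4·70097 = 30976 + 280388 = 311364; √311364 = 558.
q = (−176 + 558)/2 = 191, and p = q + 176 = 367.
Check: 191 · 367 = 70097.

191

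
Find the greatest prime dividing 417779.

97

417779 = 59 · 7081
7081 = 73 · 97
97 is prime.
So 417779 = 59 · 73 · 97; the largest prime factor is 97.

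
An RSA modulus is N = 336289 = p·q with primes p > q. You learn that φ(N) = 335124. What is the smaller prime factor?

φ(n) = (p−1)(q−1) = n − (p+q) + 1, so p + q = 336289 − 335124 + 1 = 1166.
p and q are the roots of t² − 1166t + 336289 = 0.
Discriminant: 1166² − 4·336289 = 1359556 − 1345156 = 14400; √14400 = 120.
q = (1166 − 120)/2 = 523, p = (1166 + 120)/2 = 643.
Check: 523 · 643 = 336289.

523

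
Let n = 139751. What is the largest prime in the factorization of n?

79

139751 = 29 · 4819
4819 = 61 · 79
79 is prime.
So 139751 = 29 · 61 · 79; the largest prime factor is 79.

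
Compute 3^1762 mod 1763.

3^1 ≡ 3 (mod 1763)
3^2 ≡ 3^2 = 9 ≡ 9 (mod 1763)
3^4 ≡ 9^2 = 81 ≡ 81 (mod 1763)
3^8 ≡ 81^2 = 6561 ≡ 1272 (mod 1763)
3^16 ≡ 1272^2 = 1617984 ≡ 1313 (mod 1763)
3^32 ≡ 1313^2 = 1723969 ≡ 1518 (mod 1763)
3^64 ≡ 1518^2 = 2304324 ≡ 83 (mod 1763)
3^128 ≡ 83^2 = 6889 ≡ 1600 (mod 1763)
3^256 ≡ 1600^2 = 2560000 ≡ 124 (mod 1763)
3^512 ≡ 124^2 = 15376 ≡ 1272 (mod 1763)
3^1024 ≡ 1272^2 = 1617984 ≡ 1313 (mod 1763)
1762 = 1024 + 512 + 128 + 64 + 32 + 2 in binary powers of 2.
So 3^1762 ≡ 1313 · 1272 · 1600 · 83 · 1518 · 9 ≡ 583 (mod 1763).
Since 583 ≠ 1, base 3 is a Fermat witness: 1763 is composite.

583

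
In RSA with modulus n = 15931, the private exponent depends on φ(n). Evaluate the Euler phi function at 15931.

15664

Factor: 15931 = 89 · 179.
φ(15931) = (89−1) · (179−1) = 88 · 178 = 15664.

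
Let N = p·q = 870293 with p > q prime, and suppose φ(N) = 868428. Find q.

919

φ(n) = (p−1)(q−1) = n − (p+q) + 1, so p + q = 870293 − 868428 + 1 = 1866.
p and q are the roots of t² − 1866t + 870293 = 0.
Discriminant: 1866² − 4·870293 = 3481956 − 3481172 = 784; √784 = 28.
q = (1866 − 28)/2 = 919, p = (1866 + 28)/2 = 947.
Check: 919 · 947 = 870293.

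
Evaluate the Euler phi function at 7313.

7140

Factor: 7313 = 71 · 103.
φ(7313) = (71−1) · (103−1) = 70 · 102 = 7140.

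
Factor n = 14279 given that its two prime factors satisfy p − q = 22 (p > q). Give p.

Since p = q + 22, we have 14279 = q(q + 22), so q² + 22q − 14279 = 0.
Discriminant: 22² + 4·14279 = 484 + 57116 = 57600; √57600 = 240.
q = (−22 + 240)/2 = 109, and p = q + 22 = 131.
Check: 109 · 131 = 14279.

131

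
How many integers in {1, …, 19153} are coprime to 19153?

18868

Factor: 19153 = 107 · 179.
φ(19153) = (107−1) · (179−1) = 106 · 178 = 18868.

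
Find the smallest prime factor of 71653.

79

71653 is odd.
Digit sum 22, not divisible by 3.
Ends in 3: not divisible by 5.
7: 71653 = 7·10236 + 1
11: 71653 = 11·6513 + 10
13: 71653 = 13·5511 + 10
17: 71653 = 17·4214 + 15
19: 71653 = 19·3771 + 4
23: 71653 = 23·3115 + 8
29: 71653 = 29·2470 + 23
31: 71653 = 31·2311 + 12
37: 71653 = 37·1936 + 21
41: 71653 = 41·1747 + 26
43: 71653 = 43·1666 + 15
47: 71653 = 47·1524 + 25
53: 71653 = 53·1351 + 50
59: 71653 = 59·1214 + 27
61: 71653 = 61·1174 + 39
67: 71653 = 67·1069 + 30
71: 71653 = 71·1009 + 14
73: 71653 = 73·981 + 40
79: 71653 = 79·907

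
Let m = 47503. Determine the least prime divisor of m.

47503 is odd.
Digit sum 19, not divisible by 3.
Ends in 3: not divisible by 5.
7: 47503 = 7·6786 + 1
11: 47503 = 11·4318 + 5
13: 47503 = 13·3654 + 1
17: 47503 = 17·2794 + 5
19: 47503 = 19·2500 + 3
23: 47503 = 23·2065 + 8
29: 47503 = 29·1638 + 1
31: 47503 = 31·1532 + 11
37: 47503 = 37·1283 + 32
41: 47503 = 41·1158 + 25
43: 47503 = 43·1104 + 31
47: 47503 = 47·1010 + 33
53: 47503 = 53·896 + 15
59: 47503 = 59·805 + 8
61: 47503 = 61·778 + 45
67: 47503 = 67·709

67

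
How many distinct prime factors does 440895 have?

6

440895 = 3 · 146965
146965 = 5 · 29393
29393 = 7 · 4199
4199 = 13 · 323
323 = 17 · 19
440895 = 3 · 5 · 7 · 13 · 17 · 19, which has 6 distinct prime factors.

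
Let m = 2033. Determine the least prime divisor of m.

2033 is odd.
Digit sum 8, not divisible by 3.
Ends in 3: not divisible by 5.
7: 2033 = 7·290 + 3
11: 2033 = 11·184 + 9
13: 2033 = 13·156 + 5
17: 2033 = 17·119 + 10
19: 2033 = 19·107

19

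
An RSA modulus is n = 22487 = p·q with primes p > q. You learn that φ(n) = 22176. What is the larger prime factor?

φ(n) = (p−1)(q−1) = n − (p+q) + 1, so p + q = 22487 − 22176 + 1 = 312.
p and q are the roots of t² − 312t + 22487 = 0.
Discriminant: 312² − 4·22487 = 97344 − 89948 = 7396; √7396 = 86.
q = (312 − 86)/2 = 113, p = (312 + 86)/2 = 199.
Check: 113 · 199 = 22487.

199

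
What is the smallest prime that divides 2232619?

59

2232619 is odd.
Digit sum 25, not divisible by 3.
Ends in 9: not divisible by 5.
7: 2232619 = 7·318945 + 4
11: 2232619 = 11·202965 + 4
13: 2232619 = 13·171739 + 12
17: 2232619 = 17·131330 + 9
19: 2232619 = 19·117506 + 5
23: 2232619 = 23·97070 + 9
29: 2232619 = 29·76986 + 25
31: 2232619 = 31·72019 + 30
37: 2232619 = 37·60341 + 2
41: 2232619 = 41·54454 + 5
43: 2232619 = 43·51921 + 16
47: 2232619 = 47·47502 + 25
53: 2232619 = 53·42124 + 47
59: 2232619 = 59·37841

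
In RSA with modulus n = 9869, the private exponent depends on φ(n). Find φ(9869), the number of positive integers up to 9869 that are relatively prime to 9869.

Factor: 9869 = 71 · 139.
φ(9869) = (71−1) · (139−1) = 70 · 138 = 9660.

9660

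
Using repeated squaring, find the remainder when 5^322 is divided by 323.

263

5^1 ≡ 5 (mod 323)
5^2 ≡ 5^2 = 25 ≡ 25 (mod 323)
5^4 ≡ 25^2 = 625 ≡ 302 (mod 323)
5^8 ≡ 302^2 = 91204 ≡ 118 (mod 323)
5^16 ≡ 118^2 = 13924 ≡ 35 (mod 323)
5^32 ≡ 35^2 = 1225 ≡ 256 (mod 323)
5^64 ≡ 256^2 = 65536 ≡ 290 (mod 323)
5^128 ≡ 290^2 = 84100 ≡ 120 (mod 323)
5^256 ≡ 120^2 = 14400 ≡ 188 (mod 323)
322 = 256 + 64 + 2 in binary powers of 2.
So 5^322 ≡ 188 · 290 · 25 ≡ 263 (mod 323).
Since 263 ≠ 1, base 5 is a Fermat witness: 323 is composite.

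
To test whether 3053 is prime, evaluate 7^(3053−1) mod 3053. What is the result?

7^1 ≡ 7 (mod 3053)
7^2 ≡ 7^2 = 49 ≡ 49 (mod 3053)
7^4 ≡ 49^2 = 2401 ≡ 2401 (mod 3053)
7^8 ≡ 2401^2 = 5764801 ≡ 737 (mod 3053)
7^16 ≡ 737^2 = 543169 ≡ 2788 (mod 3053)
7^32 ≡ 2788^2 = 7772944 ≡ 6 (mod 3053)
7^64 ≡ 6^2 = 36 ≡ 36 (mod 3053)
7^128 ≡ 36^2 = 1296 ≡ 1296 (mod 3053)
7^256 ≡ 1296^2 = 1679616 ≡ 466 (mod 3053)
7^512 ≡ 466^2 = 217156 ≡ 393 (mod 3053)
7^1024 ≡ 393^2 = 154449 ≡ 1799 (mod 3053)
7^2048 ≡ 1799^2 = 3236401 ≡ 221 (mod 3053)
3052 = 2048 + 512 + 256 + 128 + 64 + 32 + 8 + 4 in binary powers of 2.
So 7^3052 ≡ 221 · 393 · 466 · 1296 · 36 · 6 · 737 · 2401 ≡ 767 (mod 3053).
Since 767 ≠ 1, base 7 is a Fermat witness: 3053 is composite.

767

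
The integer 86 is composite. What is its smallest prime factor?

86 is even: 2 divides it.

2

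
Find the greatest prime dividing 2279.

2279 = 43 · 53
53 is prime.
So 2279 = 43 · 53; the largest prime factor is 53.

53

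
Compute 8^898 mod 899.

8^1 ≡ 8 (mod 899)
8^2 ≡ 8^2 = 64 ≡ 64 (mod 899)
8^4 ≡ 64^2 = 4096 ≡ 500 (mod 899)
8^8 ≡ 500^2 = 250000 ≡ 78 (mod 899)
8^16 ≡ 78^2 = 6084 ≡ 690 (mod 899)
8^32 ≡ 690^2 = 476100 ≡ 529 (mod 899)
8^64 ≡ 529^2 = 279841 ≡ 252 (mod 899)
8^128 ≡ 252^2 = 63504 ≡ 574 (mod 899)
8^256 ≡ 574^2 = 329476 ≡ 442 (mod 899)
8^512 ≡ 442^2 = 195364 ≡ 281 (mod 899)
898 = 512 + 256 + 128 + 2 in binary powers of 2.
So 8^898 ≡ 281 · 442 · 574 · 64 ≡ 760 (mod 899).
Since 760 ≠ 1, base 8 is a Fermat witness: 899 is composite.

760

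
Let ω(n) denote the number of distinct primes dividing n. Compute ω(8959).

2

8959 = 17^2 · 31
8959 = 17^2 · 31, which has 2 distinct prime factors.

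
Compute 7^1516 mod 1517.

107

7^1 ≡ 7 (mod 1517)
7^2 ≡ 7^2 = 49 ≡ 49 (mod 1517)
7^4 ≡ 49^2 = 2401 ≡ 884 (mod 1517)
7^8 ≡ 884^2 = 781456 ≡ 201 (mod 1517)
7^16 ≡ 201^2 = 40401 ≡ 959 (mod 1517)
7^32 ≡ 959^2 = 919681 ≡ 379 (mod 1517)
7^64 ≡ 379^2 = 143641 ≡ 1043 (mod 1517)
7^128 ≡ 1043^2 = 1087849 ≡ 160 (mod 1517)
7^256 ≡ 160^2 = 25600 ≡ 1328 (mod 1517)
7^512 ≡ 1328^2 = 1763584 ≡ 830 (mod 1517)
7^1024 ≡ 830^2 = 688900 ≡ 182 (mod 1517)
1516 = 1024 + 256 + 128 + 64 + 32 + 8 + 4 in binary powers of 2.
So 7^1516 ≡ 182 · 1328 · 160 · 1043 · 379 · 201 · 884 ≡ 107 (mod 1517).
Since 107 ≠ 1, base 7 is a Fermat witness: 1517 is composite.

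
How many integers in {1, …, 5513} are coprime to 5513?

Factor: 5513 = 37 · 149.
φ(5513) = (37−1) · (149−1) = 36 · 148 = 5328.

5328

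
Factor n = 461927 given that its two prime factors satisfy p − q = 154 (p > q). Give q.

Since p = q + 154, we have 461927 = q(q + 154), so q² + 154q − 461927 = 0.
Discriminant: 154² + 4·461927 = 23716 + 1847708 = 1871424; √1871424 = 1368.
q = (−154 + 1368)/2 = 607, and p = q + 154 = 761.
Check: 607 · 761 = 461927.

607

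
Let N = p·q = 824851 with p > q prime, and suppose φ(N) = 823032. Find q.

φ(n) = (p−1)(q−1) = n − (p+q) + 1, so p + q = 824851 − 823032 + 1 = 1820.
p and q are the roots of t² − 1820t + 824851 = 0.
Discriminant: 1820² − 4·824851 = 3312400 − 3299404 = 12996; √12996 = 114.
q = (1820 − 114)/2 = 853, p = (1820 + 114)/2 = 967.
Check: 853 · 967 = 824851.

853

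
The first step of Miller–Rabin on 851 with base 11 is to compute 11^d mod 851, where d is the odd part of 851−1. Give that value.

851 − 1 = 850 = 2^1 · 425, so d = 425.
11^1 ≡ 11 (mod 851)
11^2 ≡ 11^2 = 121 ≡ 121 (mod 851)
11^4 ≡ 121^2 = 14641 ≡ 174 (mod 851)
11^8 ≡ 174^2 = 30276 ≡ 491 (mod 851)
11^16 ≡ 491^2 = 241081 ≡ 248 (mod 851)
11^32 ≡ 248^2 = 61504 ≡ 232 (mod 851)
11^64 ≡ 232^2 = 53824 ≡ 211 (mod 851)
11^128 ≡ 211^2 = 44521 ≡ 269 (mod 851)
11^256 ≡ 269^2 = 72361 ≡ 26 (mod 851)
425 = 256 + 128 + 32 + 8 + 1 in binary powers of 2.
So 11^425 ≡ 26 · 269 · 232 · 491 · 11 ≡ 582 (mod 851).
Squaring chain: 582; never reaches −1, so base 11 is a Miller–Rabin witness that 851 is composite.

582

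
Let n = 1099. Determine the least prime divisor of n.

1099 is odd.
Digit sum 19, not divisible by 3.
Ends in 9: not divisible by 5.
7: 1099 = 7·157

7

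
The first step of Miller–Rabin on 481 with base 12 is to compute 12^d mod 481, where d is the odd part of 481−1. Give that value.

454

481 − 1 = 480 = 2^5 · 15, so d = 15.
12^1 ≡ 12 (mod 481)
12^2 ≡ 12^2 = 144 ≡ 144 (mod 481)
12^4 ≡ 144^2 = 20736 ≡ 53 (mod 481)
12^8 ≡ 53^2 = 2809 ≡ 404 (mod 481)
15 = 8 + 4 + 2 + 1 in binary powers of 2.
So 12^15 ≡ 404 · 53 · 144 · 12 ≡ 454 (mod 481).
Squaring chain: 454 → 248 → 417 → 248 → 417; never reaches −1, so base 12 is a Miller–Rabin witness that 481 is composite.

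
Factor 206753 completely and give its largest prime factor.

83

206753 = 47 · 4399
4399 = 53 · 83
83 is prime.
So 206753 = 47 · 53 · 83; the largest prime factor is 83.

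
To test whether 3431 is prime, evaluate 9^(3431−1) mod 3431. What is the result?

9^1 ≡ 9 (mod 3431)
9^2 ≡ 9^2 = 81 ≡ 81 (mod 3431)
9^4 ≡ 81^2 = 6561 ≡ 3130 (mod 3431)
9^8 ≡ 3130^2 = 9796900 ≡ 1395 (mod 3431)
9^16 ≡ 1395^2 = 1946025 ≡ 648 (mod 3431)
9^32 ≡ 648^2 = 419904 ≡ 1322 (mod 3431)
9^64 ≡ 1322^2 = 1747684 ≡ 1305 (mod 3431)
9^128 ≡ 1305^2 = 1703025 ≡ 1249 (mod 3431)
9^256 ≡ 1249^2 = 1560001 ≡ 2327 (mod 3431)
9^512 ≡ 2327^2 = 5414929 ≡ 811 (mod 3431)
9^1024 ≡ 811^2 = 657721 ≡ 2400 (mod 3431)
9^2048 ≡ 2400^2 = 5760000 ≡ 2782 (mod 3431)
3430 = 2048 + 1024 + 256 + 64 + 32 + 4 + 2 in binary powers of 2.
So 9^3430 ≡ 2782 · 2400 · 2327 · 1305 · 1322 · 3130 · 81 ≡ 2327 (mod 3431).
Since 2327 ≠ 1, base 9 is a Fermat witness: 3431 is composite.

2327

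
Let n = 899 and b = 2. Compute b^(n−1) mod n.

845

2^1 ≡ 2 (mod 899)
2^2 ≡ 2^2 = 4 ≡ 4 (mod 899)
2^4 ≡ 4^2 = 16 ≡ 16 (mod 899)
2^8 ≡ 16^2 = 256 ≡ 256 (mod 899)
2^16 ≡ 256^2 = 65536 ≡ 808 (mod 899)
2^32 ≡ 808^2 = 652864 ≡ 190 (mod 899)
2^64 ≡ 190^2 = 36100 ≡ 140 (mod 899)
2^128 ≡ 140^2 = 19600 ≡ 721 (mod 899)
2^256 ≡ 721^2 = 519841 ≡ 219 (mod 899)
2^512 ≡ 219^2 = 47961 ≡ 314 (mod 899)
898 = 512 + 256 + 128 + 2 in binary powers of 2.
So 2^898 ≡ 314 · 219 · 721 · 4 ≡ 845 (mod 899).
Since 845 ≠ 1, base 2 is a Fermat witness: 899 is composite.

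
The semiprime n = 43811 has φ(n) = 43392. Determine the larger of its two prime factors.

φ(n) = (p−1)(q−1) = n − (p+q) + 1, so p + q = 43811 − 43392 + 1 = 420.
p and q are the roots of t² − 420t + 43811 = 0.
Discriminant: 420² − 4·43811 = 176400 − 175244 = 1156; √1156 = 34.
q = (420 − 34)/2 = 193, p = (420 + 34)/2 = 227.
Check: 193 · 227 = 43811.

227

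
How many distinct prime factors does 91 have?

91 = 7 · 13
91 = 7 · 13, which has 2 distinct prime factors.

2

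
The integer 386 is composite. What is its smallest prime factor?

386 is even: 2 divides it.

2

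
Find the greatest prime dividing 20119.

59

20119 = 11 · 1829
1829 = 31 · 59
59 is prime.
So 20119 = 11 · 31 · 59; the largest prime factor is 59.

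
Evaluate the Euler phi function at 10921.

Factor: 10921 = 67 · 163.
φ(10921) = (67−1) · (163−1) = 66 · 162 = 10692.

10692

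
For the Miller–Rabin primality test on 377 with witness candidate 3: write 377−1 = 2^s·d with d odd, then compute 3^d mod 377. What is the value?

308

377 − 1 = 376 = 2^3 · 47, so d = 47.
3^1 ≡ 3 (mod 377)
3^2 ≡ 3^2 = 9 ≡ 9 (mod 377)
3^4 ≡ 9^2 = 81 ≡ 81 (mod 377)
3^8 ≡ 81^2 = 6561 ≡ 152 (mod 377)
3^16 ≡ 152^2 = 23104 ≡ 107 (mod 377)
3^32 ≡ 107^2 = 11449 ≡ 139 (mod 377)
47 = 32 + 8 + 4 + 2 + 1 in binary powers of 2.
So 3^47 ≡ 139 · 152 · 81 · 9 · 3 ≡ 308 (mod 377).
Squaring chain: 308 → 237 → 373; never reaches −1, so base 3 is a Miller–Rabin witness that 377 is composite.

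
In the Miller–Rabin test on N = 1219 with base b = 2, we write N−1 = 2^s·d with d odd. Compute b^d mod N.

1219 − 1 = 1218 = 2^1 · 609, so d = 609.
2^1 ≡ 2 (mod 1219)
2^2 ≡ 2^2 = 4 ≡ 4 (mod 1219)
2^4 ≡ 4^2 = 16 ≡ 16 (mod 1219)
2^8 ≡ 16^2 = 256 ≡ 256 (mod 1219)
2^16 ≡ 256^2 = 65536 ≡ 929 (mod 1219)
2^32 ≡ 929^2 = 863041 ≡ 1208 (mod 1219)
2^64 ≡ 1208^2 = 1459264 ≡ 121 (mod 1219)
2^128 ≡ 121^2 = 14641 ≡ 13 (mod 1219)
2^256 ≡ 13^2 = 169 ≡ 169 (mod 1219)
2^512 ≡ 169^2 = 28561 ≡ 524 (mod 1219)
609 = 512 + 64 + 32 + 1 in binary powers of 2.
So 2^609 ≡ 524 · 121 · 1208 · 2 ≡ 867 (mod 1219).
Squaring chain: 867; never reaches −1, so base 2 is a Miller–Rabin witness that 1219 is composite.

867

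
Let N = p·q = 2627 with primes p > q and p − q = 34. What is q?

Since p = q + 34, we have 2627 = q(q + 34), so q² + 34q − 2627 = 0.
Discriminant: 34² + 4·2627 = 1156 + 10508 = 11664; √11664 = 108.
q = (−34 + 108)/2 = 37, and p = q + 34 = 71.
Check: 37 · 71 = 2627.

37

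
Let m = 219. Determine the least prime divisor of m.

3

219 is odd.
Digit sum 12, divisible by 3.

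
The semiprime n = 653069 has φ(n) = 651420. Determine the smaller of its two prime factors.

659

φ(n) = (p−1)(q−1) = n − (p+q) + 1, so p + q = 653069 − 651420 + 1 = 1650.
p and q are the roots of t² − 1650t + 653069 = 0.
Discriminant: 1650² − 4·653069 = 2722500 − 2612276 = 110224; √110224 = 332.
q = (1650 − 332)/2 = 659, p = (1650 + 332)/2 = 991.
Check: 659 · 991 = 653069.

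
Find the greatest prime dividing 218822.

71

218822 = 2 · 109411
109411 = 23 · 4757
4757 = 67 · 71
71 is prime.
So 218822 = 2 · 23 · 67 · 71; the largest prime factor is 71.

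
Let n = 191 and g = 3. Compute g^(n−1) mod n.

1

3^1 ≡ 3 (mod 191)
3^2 ≡ 3^2 = 9 ≡ 9 (mod 191)
3^4 ≡ 9^2 = 81 ≡ 81 (mod 191)
3^8 ≡ 81^2 = 6561 ≡ 67 (mod 191)
3^16 ≡ 67^2 = 4489 ≡ 96 (mod 191)
3^32 ≡ 96^2 = 9216 ≡ 48 (mod 191)
3^64 ≡ 48^2 = 2304 ≡ 12 (mod 191)
3^128 ≡ 12^2 = 144 ≡ 144 (mod 191)
190 = 128 + 32 + 16 + 8 + 4 + 2 in binary powers of 2.
So 3^190 ≡ 144 · 48 · 96 · 67 · 81 · 9 ≡ 1 (mod 191).
Since the result is 1, base 3 gives no evidence that 191 is composite.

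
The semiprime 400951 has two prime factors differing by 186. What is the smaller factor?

547

Since p = q + 186, we have 400951 = q(q + 186), so q² + 186q − 400951 = 0.
Discriminant: 186² + 4·400951 = 34596 + 1603804 = 1638400; √1638400 = 1280.
q = (−186 + 1280)/2 = 547, and p = q + 186 = 733.
Check: 547 · 733 = 400951.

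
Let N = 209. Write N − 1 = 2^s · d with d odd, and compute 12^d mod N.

12

209 − 1 = 208 = 2^4 · 13, so d = 13.
12^1 ≡ 12 (mod 209)
12^2 ≡ 12^2 = 144 ≡ 144 (mod 209)
12^4 ≡ 144^2 = 20736 ≡ 45 (mod 209)
12^8 ≡ 45^2 = 2025 ≡ 144 (mod 209)
13 = 8 + 4 + 1 in binary powers of 2.
So 12^13 ≡ 144 · 45 · 12 ≡ 12 (mod 209).
Squaring chain: 12 → 144 → 45 → 144; never reaches −1, so base 12 is a Miller–Rabin witness that 209 is composite.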